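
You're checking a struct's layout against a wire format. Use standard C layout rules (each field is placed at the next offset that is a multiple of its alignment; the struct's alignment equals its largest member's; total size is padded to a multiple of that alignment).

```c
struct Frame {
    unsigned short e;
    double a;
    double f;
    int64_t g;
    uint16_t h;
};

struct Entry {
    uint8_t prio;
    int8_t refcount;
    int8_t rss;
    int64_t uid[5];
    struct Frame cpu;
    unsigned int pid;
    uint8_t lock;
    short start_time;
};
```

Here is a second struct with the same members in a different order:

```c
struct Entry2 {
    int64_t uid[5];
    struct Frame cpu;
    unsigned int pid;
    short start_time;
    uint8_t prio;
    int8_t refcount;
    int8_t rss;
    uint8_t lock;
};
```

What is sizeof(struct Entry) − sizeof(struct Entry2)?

Frame: @0: e [2B, align 2] → 2; +6 pad (align 8); @8: a [8B, align 8] → 16; @16: f [8B, align 8] → 24; @24: g [8B, align 8] → 32; @32: h [2B, align 2] → 34; +6 tail pad (align 8); size 40, align 8
@0: prio [1B, align 1] → 1
@1: refcount [1B, align 1] → 2
@2: rss [1B, align 1] → 3
+5 pad (align 8)
@8: uid [40B, align 8] → 48
@48: cpu [40B, align 8] → 88
@88: pid [4B, align 4] → 92
@92: lock [1B, align 1] → 93
+1 pad (align 2)
@94: start_time [2B, align 2] → 96
size 96, align 8
— Entry2 —
@0: uid [40B, align 8] → 40
@40: cpu [40B, align 8] → 80
@80: pid [4B, align 4] → 84
@84: start_time [2B, align 2] → 86
@86: prio [1B, align 1] → 87
@87: refcount [1B, align 1] → 88
@88: rss [1B, align 1] → 89
@89: lock [1B, align 1] → 90
+6 tail pad (align 8)
size 96, align 8
96 − 96 = 0

0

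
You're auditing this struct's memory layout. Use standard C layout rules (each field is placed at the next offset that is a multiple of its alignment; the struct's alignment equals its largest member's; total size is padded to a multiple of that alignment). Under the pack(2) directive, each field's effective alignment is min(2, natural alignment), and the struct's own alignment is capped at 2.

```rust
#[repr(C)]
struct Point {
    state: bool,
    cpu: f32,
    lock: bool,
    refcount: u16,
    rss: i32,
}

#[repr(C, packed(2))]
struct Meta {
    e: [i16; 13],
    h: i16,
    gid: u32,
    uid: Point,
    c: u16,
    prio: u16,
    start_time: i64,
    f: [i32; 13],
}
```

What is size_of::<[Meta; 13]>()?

1456

Point: state at 0 (size 1, align 1) → ends 1; pad 3 to align 4 for cpu; cpu at 4 (size 4, align 4) → ends 8; lock at 8 (size 1, align 1) → ends 9; pad 1 to align 2 for refcount; refcount at 10 (size 2, align 2) → ends 12; rss at 12 (size 4, align 4) → ends 16; total 16 bytes, alignment 4
e at 0 (size 26, align 2) → ends 26
h at 26 (size 2, align 2) → ends 28
gid at 28 (size 4, align 2) → ends 32
uid at 32 (size 16, align 2) → ends 48
c at 48 (size 2, align 2) → ends 50
prio at 50 (size 2, align 2) → ends 52
start_time at 52 (size 8, align 2) → ends 60
f at 60 (size 52, align 2) → ends 112
total 112 bytes, alignment 2
array of 13: 13 × 112 = 1456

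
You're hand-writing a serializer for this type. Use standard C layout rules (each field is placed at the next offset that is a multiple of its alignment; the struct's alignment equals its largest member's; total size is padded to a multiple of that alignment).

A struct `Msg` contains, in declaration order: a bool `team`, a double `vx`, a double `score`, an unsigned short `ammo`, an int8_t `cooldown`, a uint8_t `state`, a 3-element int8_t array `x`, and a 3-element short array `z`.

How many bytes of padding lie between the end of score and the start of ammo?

0

@0: team [1B, align 1] → 1
+7 pad (align 8)
@8: vx [8B, align 8] → 16
@16: score [8B, align 8] → 24
@24: ammo [2B, align 2] → 26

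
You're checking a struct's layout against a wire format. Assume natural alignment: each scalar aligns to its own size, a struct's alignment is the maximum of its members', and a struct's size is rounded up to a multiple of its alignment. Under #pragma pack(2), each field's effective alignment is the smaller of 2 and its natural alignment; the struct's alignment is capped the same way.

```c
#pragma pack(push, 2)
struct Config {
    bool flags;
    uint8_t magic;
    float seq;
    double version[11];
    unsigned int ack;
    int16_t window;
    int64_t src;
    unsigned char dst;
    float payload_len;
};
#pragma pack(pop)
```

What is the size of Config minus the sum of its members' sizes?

1

flags at 0 (size 1, align 1) → ends 1
magic at 1 (size 1, align 1) → ends 2
seq at 2 (size 4, align 2) → ends 6
version at 6 (size 88, align 2) → ends 94
ack at 94 (size 4, align 2) → ends 98
window at 98 (size 2, align 2) → ends 100
src at 100 (size 8, align 2) → ends 108
dst at 108 (size 1, align 1) → ends 109
pad 1 to align 2 for payload_len
payload_len at 110 (size 4, align 2) → ends 114
total 114 bytes, alignment 2
data bytes 113, size 114 → padding 1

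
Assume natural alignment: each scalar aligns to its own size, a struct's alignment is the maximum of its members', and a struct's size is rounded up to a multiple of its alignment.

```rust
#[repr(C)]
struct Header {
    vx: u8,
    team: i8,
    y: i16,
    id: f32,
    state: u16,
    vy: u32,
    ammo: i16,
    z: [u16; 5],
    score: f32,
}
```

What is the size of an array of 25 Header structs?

800

0..1  vx  (1B, 1-aligned)
1..2  team  (1B, 1-aligned)
2..4  y  (2B, 2-aligned)
4..8  id  (4B, 4-aligned)
8..10  state  (2B, 2-aligned)
10..12  -- padding (2B)
12..16  vy  (4B, 4-aligned)
16..18  ammo  (2B, 2-aligned)
18..28  z  (10B, 2-aligned)
28..32  score  (4B, 4-aligned)
sizeof = 32, alignof = 4
array of 25: 25 × 32 = 800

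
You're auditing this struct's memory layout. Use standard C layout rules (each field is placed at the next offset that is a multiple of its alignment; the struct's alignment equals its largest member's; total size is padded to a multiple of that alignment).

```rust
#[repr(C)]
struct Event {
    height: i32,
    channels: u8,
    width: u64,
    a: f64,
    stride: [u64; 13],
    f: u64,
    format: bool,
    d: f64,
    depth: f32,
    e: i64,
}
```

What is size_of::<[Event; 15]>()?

2520

0..4  height  (4B, 4-aligned)
4..5  channels  (1B, 1-aligned)
5..8  -- padding (3B)
8..16  width  (8B, 8-aligned)
16..24  a  (8B, 8-aligned)
24..128  stride  (104B, 8-aligned)
128..136  f  (8B, 8-aligned)
136..137  format  (1B, 1-aligned)
137..144  -- padding (7B)
144..152  d  (8B, 8-aligned)
152..156  depth  (4B, 4-aligned)
156..160  -- padding (4B)
160..168  e  (8B, 8-aligned)
sizeof = 168, alignof = 8
array of 15: 15 × 168 = 2520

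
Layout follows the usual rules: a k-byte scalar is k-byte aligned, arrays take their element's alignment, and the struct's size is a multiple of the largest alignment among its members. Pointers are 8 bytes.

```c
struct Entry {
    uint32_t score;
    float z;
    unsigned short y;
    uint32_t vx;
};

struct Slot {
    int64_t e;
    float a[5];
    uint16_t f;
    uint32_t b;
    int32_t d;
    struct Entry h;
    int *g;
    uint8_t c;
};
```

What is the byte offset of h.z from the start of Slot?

44

Entry: score at 0 (size 4, align 4) → ends 4; z at 4 (size 4, align 4) → ends 8; y at 8 (size 2, align 2) → ends 10; pad 2 to align 4 for vx; vx at 12 (size 4, align 4) → ends 16; total 16 bytes, alignment 4
e at 0 (size 8, align 8) → ends 8
a at 8 (size 20, align 4) → ends 28
f at 28 (size 2, align 2) → ends 30
pad 2 to align 4 for b
b at 32 (size 4, align 4) → ends 36
d at 36 (size 4, align 4) → ends 40
h at 40 (size 16, align 4) → ends 56
within Entry: z at 4
40 + 4 = 44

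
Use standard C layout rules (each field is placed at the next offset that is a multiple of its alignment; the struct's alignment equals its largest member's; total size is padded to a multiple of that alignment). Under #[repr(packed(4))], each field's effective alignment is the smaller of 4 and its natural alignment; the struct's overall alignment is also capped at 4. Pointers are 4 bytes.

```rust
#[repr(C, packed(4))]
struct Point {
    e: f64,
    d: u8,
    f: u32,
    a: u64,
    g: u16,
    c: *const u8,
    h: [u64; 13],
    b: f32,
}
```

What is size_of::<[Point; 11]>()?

e at 0 (size 8, align 4) → ends 8
d at 8 (size 1, align 1) → ends 9
pad 3 to align 4 for f
f at 12 (size 4, align 4) → ends 16
a at 16 (size 8, align 4) → ends 24
g at 24 (size 2, align 2) → ends 26
pad 2 to align 4 for c
c at 28 (size 4, align 4) → ends 32
h at 32 (size 104, align 4) → ends 136
b at 136 (size 4, align 4) → ends 140
total 140 bytes, alignment 4
array of 11: 11 × 140 = 1540

1540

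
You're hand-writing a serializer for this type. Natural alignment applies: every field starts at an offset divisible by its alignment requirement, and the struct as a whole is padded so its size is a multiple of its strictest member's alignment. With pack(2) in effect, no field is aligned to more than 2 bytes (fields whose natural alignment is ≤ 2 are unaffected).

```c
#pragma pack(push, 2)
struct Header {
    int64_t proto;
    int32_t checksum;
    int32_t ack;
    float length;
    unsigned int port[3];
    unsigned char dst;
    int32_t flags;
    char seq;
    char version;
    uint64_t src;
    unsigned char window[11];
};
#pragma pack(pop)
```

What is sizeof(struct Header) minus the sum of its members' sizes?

2

@0: proto [8B, align 2] → 8
@8: checksum [4B, align 2] → 12
@12: ack [4B, align 2] → 16
@16: length [4B, align 2] → 20
@20: port [12B, align 2] → 32
@32: dst [1B, align 1] → 33
+1 pad (align 2)
@34: flags [4B, align 2] → 38
@38: seq [1B, align 1] → 39
@39: version [1B, align 1] → 40
@40: src [8B, align 2] → 48
@48: window [11B, align 1] → 59
+1 tail pad (align 2)
size 60, align 2
data bytes 58, size 60 → padding 2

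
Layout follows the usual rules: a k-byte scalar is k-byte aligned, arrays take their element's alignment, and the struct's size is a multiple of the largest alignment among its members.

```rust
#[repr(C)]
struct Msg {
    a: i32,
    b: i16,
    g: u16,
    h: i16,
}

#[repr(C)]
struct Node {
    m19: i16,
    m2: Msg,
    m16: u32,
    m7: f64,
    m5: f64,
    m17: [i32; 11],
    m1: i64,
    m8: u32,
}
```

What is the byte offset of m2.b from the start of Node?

8

Msg: 0..4  a  (4B, 4-aligned); 4..6  b  (2B, 2-aligned); 6..8  g  (2B, 2-aligned); 8..10  h  (2B, 2-aligned); 10..12  -- tail padding (2B); sizeof = 12, alignof = 4
0..2  m19  (2B, 2-aligned)
2..4  -- padding (2B)
4..16  m2  (12B, 4-aligned)
within Msg: b at 4
4 + 4 = 8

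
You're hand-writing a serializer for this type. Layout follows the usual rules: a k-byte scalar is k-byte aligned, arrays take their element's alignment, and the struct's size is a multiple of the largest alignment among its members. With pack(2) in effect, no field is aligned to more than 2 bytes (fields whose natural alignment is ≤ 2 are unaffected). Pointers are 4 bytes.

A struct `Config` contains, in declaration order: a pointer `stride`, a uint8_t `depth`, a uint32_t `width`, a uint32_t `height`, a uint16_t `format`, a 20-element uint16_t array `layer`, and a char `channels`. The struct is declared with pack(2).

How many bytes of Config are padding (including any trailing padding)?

@0: stride [4B, align 2] → 4
@4: depth [1B, align 1] → 5
+1 pad (align 2)
@6: width [4B, align 2] → 10
@10: height [4B, align 2] → 14
@14: format [2B, align 2] → 16
@16: layer [40B, align 2] → 56
@56: channels [1B, align 1] → 57
+1 tail pad (align 2)
size 58, align 2
data bytes 56, size 58 → padding 2

2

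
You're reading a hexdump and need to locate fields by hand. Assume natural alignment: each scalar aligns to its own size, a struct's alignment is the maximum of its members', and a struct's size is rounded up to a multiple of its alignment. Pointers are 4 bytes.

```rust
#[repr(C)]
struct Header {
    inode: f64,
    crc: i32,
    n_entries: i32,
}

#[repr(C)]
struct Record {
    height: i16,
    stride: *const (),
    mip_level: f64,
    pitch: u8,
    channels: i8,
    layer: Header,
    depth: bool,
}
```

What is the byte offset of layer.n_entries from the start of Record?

Header: inode at 0 (size 8, align 8) → ends 8; crc at 8 (size 4, align 4) → ends 12; n_entries at 12 (size 4, align 4) → ends 16; total 16 bytes, alignment 8
height at 0 (size 2, align 2) → ends 2
pad 2 to align 4 for stride
stride at 4 (size 4, align 4) → ends 8
mip_level at 8 (size 8, align 8) → ends 16
pitch at 16 (size 1, align 1) → ends 17
channels at 17 (size 1, align 1) → ends 18
pad 6 to align 8 for layer
layer at 24 (size 16, align 8) → ends 40
within Header: n_entries at 12
24 + 12 = 36

36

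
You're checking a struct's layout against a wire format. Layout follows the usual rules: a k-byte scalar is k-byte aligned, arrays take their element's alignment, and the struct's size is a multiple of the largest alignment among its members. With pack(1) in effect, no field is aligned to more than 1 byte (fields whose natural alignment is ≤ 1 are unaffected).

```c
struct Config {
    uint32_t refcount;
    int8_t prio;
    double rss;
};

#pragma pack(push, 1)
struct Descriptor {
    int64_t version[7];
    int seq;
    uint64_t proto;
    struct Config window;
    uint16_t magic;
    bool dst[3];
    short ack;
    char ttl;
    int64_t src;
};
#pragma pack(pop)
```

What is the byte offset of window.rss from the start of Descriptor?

Config: @0: refcount [4B, align 4] → 4; @4: prio [1B, align 1] → 5; +3 pad (align 8); @8: rss [8B, align 8] → 16; size 16, align 8
@0: version [56B, align 1] → 56
@56: seq [4B, align 1] → 60
@60: proto [8B, align 1] → 68
@68: window [16B, align 1] → 84
within Config: rss at 8
68 + 8 = 76

76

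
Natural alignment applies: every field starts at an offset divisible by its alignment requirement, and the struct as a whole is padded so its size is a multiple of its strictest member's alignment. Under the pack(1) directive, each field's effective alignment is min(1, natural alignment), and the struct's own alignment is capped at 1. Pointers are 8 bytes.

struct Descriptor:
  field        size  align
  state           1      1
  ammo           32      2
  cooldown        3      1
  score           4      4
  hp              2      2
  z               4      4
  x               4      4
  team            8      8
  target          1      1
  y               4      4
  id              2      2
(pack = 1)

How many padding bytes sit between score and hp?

0

state at 0 (size 1, align 1) → ends 1
ammo at 1 (size 32, align 1) → ends 33
cooldown at 33 (size 3, align 1) → ends 36
score at 36 (size 4, align 1) → ends 40
hp at 40 (size 2, align 1) → ends 42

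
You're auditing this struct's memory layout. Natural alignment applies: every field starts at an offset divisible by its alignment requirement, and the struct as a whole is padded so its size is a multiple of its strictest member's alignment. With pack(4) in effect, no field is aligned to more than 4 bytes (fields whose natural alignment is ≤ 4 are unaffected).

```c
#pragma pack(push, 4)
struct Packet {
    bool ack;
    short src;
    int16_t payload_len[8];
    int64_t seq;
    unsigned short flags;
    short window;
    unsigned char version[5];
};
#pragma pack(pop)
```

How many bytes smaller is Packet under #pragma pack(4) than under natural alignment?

8

natural layout:
  @0: ack [1B, align 1] → 1
  +1 pad (align 2)
  @2: src [2B, align 2] → 4
  @4: payload_len [16B, align 2] → 20
  +4 pad (align 8)
  @24: seq [8B, align 8] → 32
  @32: flags [2B, align 2] → 34
  @34: window [2B, align 2] → 36
  @36: version [5B, align 1] → 41
  +7 tail pad (align 8)
  size 48, align 8
packed(4) layout:
  @0: ack [1B, align 1] → 1
  +1 pad (align 2)
  @2: src [2B, align 2] → 4
  @4: payload_len [16B, align 2] → 20
  @20: seq [8B, align 4] → 28
  @28: flags [2B, align 2] → 30
  @30: window [2B, align 2] → 32
  @32: version [5B, align 1] → 37
  +3 tail pad (align 4)
  size 40, align 4
48 − 40 = 8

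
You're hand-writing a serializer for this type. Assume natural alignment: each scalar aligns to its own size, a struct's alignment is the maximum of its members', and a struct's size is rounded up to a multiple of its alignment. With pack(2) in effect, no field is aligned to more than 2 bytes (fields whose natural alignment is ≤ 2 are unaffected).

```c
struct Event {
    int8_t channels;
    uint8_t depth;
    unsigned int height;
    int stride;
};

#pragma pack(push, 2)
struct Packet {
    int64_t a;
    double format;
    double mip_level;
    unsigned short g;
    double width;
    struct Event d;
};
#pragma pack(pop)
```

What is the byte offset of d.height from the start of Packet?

38

Event: @0: channels [1B, align 1] → 1; @1: depth [1B, align 1] → 2; +2 pad (align 4); @4: height [4B, align 4] → 8; @8: stride [4B, align 4] → 12; size 12, align 4
@0: a [8B, align 2] → 8
@8: format [8B, align 2] → 16
@16: mip_level [8B, align 2] → 24
@24: g [2B, align 2] → 26
@26: width [8B, align 2] → 34
@34: d [12B, align 2] → 46
within Event: height at 4
34 + 4 = 38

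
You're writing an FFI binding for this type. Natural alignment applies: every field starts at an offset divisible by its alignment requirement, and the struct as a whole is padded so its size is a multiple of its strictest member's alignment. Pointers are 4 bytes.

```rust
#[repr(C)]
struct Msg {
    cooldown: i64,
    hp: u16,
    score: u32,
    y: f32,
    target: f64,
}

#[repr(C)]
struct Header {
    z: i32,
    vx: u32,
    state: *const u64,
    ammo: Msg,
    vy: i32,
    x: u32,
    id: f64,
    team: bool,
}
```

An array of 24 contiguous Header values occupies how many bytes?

1728

Msg: cooldown at 0 (size 8, align 8) → ends 8; hp at 8 (size 2, align 2) → ends 10; pad 2 to align 4 for score; score at 12 (size 4, align 4) → ends 16; y at 16 (size 4, align 4) → ends 20; pad 4 to align 8 for target; target at 24 (size 8, align 8) → ends 32; total 32 bytes, alignment 8
z at 0 (size 4, align 4) → ends 4
vx at 4 (size 4, align 4) → ends 8
state at 8 (size 4, align 4) → ends 12
pad 4 to align 8 for ammo
ammo at 16 (size 32, align 8) → ends 48
vy at 48 (size 4, align 4) → ends 52
x at 52 (size 4, align 4) → ends 56
id at 56 (size 8, align 8) → ends 64
team at 64 (size 1, align 1) → ends 65
tail pad 7 to reach multiple of 8
total 72 bytes, alignment 8
array of 24: 24 × 72 = 1728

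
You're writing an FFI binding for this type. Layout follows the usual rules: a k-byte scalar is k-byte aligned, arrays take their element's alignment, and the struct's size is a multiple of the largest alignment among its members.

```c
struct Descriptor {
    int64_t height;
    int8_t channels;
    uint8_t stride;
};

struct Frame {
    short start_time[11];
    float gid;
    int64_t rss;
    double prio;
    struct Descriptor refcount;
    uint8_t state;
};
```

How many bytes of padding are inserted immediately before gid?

2

Descriptor: @0: height [8B, align 8] → 8; @8: channels [1B, align 1] → 9; @9: stride [1B, align 1] → 10; +6 tail pad (align 8); size 16, align 8
@0: start_time [22B, align 2] → 22
+2 pad (align 4)
@24: gid [4B, align 4] → 28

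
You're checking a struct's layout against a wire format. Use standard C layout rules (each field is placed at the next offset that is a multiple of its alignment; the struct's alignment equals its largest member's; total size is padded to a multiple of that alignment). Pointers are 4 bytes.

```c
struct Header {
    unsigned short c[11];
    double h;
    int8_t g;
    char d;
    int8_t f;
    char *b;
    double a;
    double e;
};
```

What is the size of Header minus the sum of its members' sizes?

3

@0: c [22B, align 2] → 22
+2 pad (align 8)
@24: h [8B, align 8] → 32
@32: g [1B, align 1] → 33
@33: d [1B, align 1] → 34
@34: f [1B, align 1] → 35
+1 pad (align 4)
@36: b [4B, align 4] → 40
@40: a [8B, align 8] → 48
@48: e [8B, align 8] → 56
size 56, align 8
data bytes 53, size 56 → padding 3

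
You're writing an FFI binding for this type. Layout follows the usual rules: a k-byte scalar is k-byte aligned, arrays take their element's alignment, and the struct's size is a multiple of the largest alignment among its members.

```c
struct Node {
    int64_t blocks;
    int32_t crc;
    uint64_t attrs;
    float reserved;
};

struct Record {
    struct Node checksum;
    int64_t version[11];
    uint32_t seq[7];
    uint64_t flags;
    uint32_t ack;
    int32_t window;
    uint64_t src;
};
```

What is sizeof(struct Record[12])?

2112

Node: @0: blocks [8B, align 8] → 8; @8: crc [4B, align 4] → 12; +4 pad (align 8); @16: attrs [8B, align 8] → 24; @24: reserved [4B, align 4] → 28; +4 tail pad (align 8); size 32, align 8
@0: checksum [32B, align 8] → 32
@32: version [88B, align 8] → 120
@120: seq [28B, align 4] → 148
+4 pad (align 8)
@152: flags [8B, align 8] → 160
@160: ack [4B, align 4] → 164
@164: window [4B, align 4] → 168
@168: src [8B, align 8] → 176
size 176, align 8
array of 12: 12 × 176 = 2112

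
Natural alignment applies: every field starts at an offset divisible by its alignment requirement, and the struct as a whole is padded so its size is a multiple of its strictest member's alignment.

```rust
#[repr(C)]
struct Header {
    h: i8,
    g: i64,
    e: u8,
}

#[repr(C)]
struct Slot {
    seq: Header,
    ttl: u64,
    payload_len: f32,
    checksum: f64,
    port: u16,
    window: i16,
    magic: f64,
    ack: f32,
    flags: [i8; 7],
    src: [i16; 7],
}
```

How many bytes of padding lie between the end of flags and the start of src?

Header: h at 0 (size 1, align 1) → ends 1; pad 7 to align 8 for g; g at 8 (size 8, align 8) → ends 16; e at 16 (size 1, align 1) → ends 17; tail pad 7 to reach multiple of 8; total 24 bytes, alignment 8
seq at 0 (size 24, align 8) → ends 24
ttl at 24 (size 8, align 8) → ends 32
payload_len at 32 (size 4, align 4) → ends 36
pad 4 to align 8 for checksum
checksum at 40 (size 8, align 8) → ends 48
port at 48 (size 2, align 2) → ends 50
window at 50 (size 2, align 2) → ends 52
pad 4 to align 8 for magic
magic at 56 (size 8, align 8) → ends 64
ack at 64 (size 4, align 4) → ends 68
flags at 68 (size 7, align 1) → ends 75
pad 1 to align 2 for src
src at 76 (size 14, align 2) → ends 90

1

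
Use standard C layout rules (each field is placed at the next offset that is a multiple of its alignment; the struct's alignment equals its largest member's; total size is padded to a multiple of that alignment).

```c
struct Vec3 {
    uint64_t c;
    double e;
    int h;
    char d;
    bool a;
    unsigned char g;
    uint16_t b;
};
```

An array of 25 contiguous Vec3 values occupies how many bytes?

800

c at 0 (size 8, align 8) → ends 8
e at 8 (size 8, align 8) → ends 16
h at 16 (size 4, align 4) → ends 20
d at 20 (size 1, align 1) → ends 21
a at 21 (size 1, align 1) → ends 22
g at 22 (size 1, align 1) → ends 23
pad 1 to align 2 for b
b at 24 (size 2, align 2) → ends 26
tail pad 6 to reach multiple of 8
total 32 bytes, alignment 8
array of 25: 25 × 32 = 800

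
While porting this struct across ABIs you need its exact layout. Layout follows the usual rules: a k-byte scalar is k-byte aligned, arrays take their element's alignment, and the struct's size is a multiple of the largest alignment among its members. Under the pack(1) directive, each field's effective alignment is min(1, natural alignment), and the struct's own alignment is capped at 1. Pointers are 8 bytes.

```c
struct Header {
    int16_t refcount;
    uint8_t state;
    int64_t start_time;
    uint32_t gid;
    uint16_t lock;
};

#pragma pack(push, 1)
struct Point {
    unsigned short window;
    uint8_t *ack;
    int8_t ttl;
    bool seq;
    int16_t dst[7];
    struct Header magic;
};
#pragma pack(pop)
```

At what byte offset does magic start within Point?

Header: @0: refcount [2B, align 2] → 2; @2: state [1B, align 1] → 3; +5 pad (align 8); @8: start_time [8B, align 8] → 16; @16: gid [4B, align 4] → 20; @20: lock [2B, align 2] → 22; +2 tail pad (align 8); size 24, align 8
@0: window [2B, align 1] → 2
@2: ack [8B, align 1] → 10
@10: ttl [1B, align 1] → 11
@11: seq [1B, align 1] → 12
@12: dst [14B, align 1] → 26
@26: magic [24B, align 1] → 50

26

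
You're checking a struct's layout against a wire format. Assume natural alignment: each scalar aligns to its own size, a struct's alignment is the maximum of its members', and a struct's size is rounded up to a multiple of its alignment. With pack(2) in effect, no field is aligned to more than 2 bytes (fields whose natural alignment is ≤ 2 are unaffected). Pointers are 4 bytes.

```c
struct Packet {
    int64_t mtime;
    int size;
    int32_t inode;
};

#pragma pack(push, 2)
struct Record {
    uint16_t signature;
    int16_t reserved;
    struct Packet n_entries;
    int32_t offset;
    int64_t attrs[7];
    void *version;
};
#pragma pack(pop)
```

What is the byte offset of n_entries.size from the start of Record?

12

Packet: @0: mtime [8B, align 8] → 8; @8: size [4B, align 4] → 12; @12: inode [4B, align 4] → 16; size 16, align 8
@0: signature [2B, align 2] → 2
@2: reserved [2B, align 2] → 4
@4: n_entries [16B, align 2] → 20
within Packet: size at 8
4 + 8 = 12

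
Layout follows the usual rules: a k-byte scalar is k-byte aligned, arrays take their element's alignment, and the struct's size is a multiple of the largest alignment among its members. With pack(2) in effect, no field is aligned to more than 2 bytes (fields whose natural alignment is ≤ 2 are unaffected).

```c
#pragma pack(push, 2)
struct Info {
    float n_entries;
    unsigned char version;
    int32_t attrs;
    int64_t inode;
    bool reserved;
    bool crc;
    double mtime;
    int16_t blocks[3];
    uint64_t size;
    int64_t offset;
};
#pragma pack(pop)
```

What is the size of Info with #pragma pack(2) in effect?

n_entries at 0 (size 4, align 2) → ends 4
version at 4 (size 1, align 1) → ends 5
pad 1 to align 2 for attrs
attrs at 6 (size 4, align 2) → ends 10
inode at 10 (size 8, align 2) → ends 18
reserved at 18 (size 1, align 1) → ends 19
crc at 19 (size 1, align 1) → ends 20
mtime at 20 (size 8, align 2) → ends 28
blocks at 28 (size 6, align 2) → ends 34
size at 34 (size 8, align 2) → ends 42
offset at 42 (size 8, align 2) → ends 50
total 50 bytes, alignment 2

50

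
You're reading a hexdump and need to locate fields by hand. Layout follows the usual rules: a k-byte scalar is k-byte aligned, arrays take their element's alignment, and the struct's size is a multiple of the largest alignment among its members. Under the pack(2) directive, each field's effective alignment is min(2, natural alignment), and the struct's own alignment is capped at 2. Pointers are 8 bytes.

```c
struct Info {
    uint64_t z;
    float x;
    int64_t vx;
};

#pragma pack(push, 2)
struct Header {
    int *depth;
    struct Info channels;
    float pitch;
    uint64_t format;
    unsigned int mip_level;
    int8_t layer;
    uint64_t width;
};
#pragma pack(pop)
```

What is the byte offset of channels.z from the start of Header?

Info: @0: z [8B, align 8] → 8; @8: x [4B, align 4] → 12; +4 pad (align 8); @16: vx [8B, align 8] → 24; size 24, align 8
@0: depth [8B, align 2] → 8
@8: channels [24B, align 2] → 32
within Info: z at 0
8 + 0 = 8

8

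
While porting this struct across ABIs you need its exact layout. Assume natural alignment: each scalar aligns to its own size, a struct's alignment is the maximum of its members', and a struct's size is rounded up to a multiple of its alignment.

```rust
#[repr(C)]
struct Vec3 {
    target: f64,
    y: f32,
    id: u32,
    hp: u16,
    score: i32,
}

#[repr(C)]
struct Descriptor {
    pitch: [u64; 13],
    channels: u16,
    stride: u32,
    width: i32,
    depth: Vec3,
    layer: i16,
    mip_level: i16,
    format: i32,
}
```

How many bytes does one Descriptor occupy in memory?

Vec3: target at 0 (size 8, align 8) → ends 8; y at 8 (size 4, align 4) → ends 12; id at 12 (size 4, align 4) → ends 16; hp at 16 (size 2, align 2) → ends 18; pad 2 to align 4 for score; score at 20 (size 4, align 4) → ends 24; total 24 bytes, alignment 8
pitch at 0 (size 104, align 8) → ends 104
channels at 104 (size 2, align 2) → ends 106
pad 2 to align 4 for stride
stride at 108 (size 4, align 4) → ends 112
width at 112 (size 4, align 4) → ends 116
pad 4 to align 8 for depth
depth at 120 (size 24, align 8) → ends 144
layer at 144 (size 2, align 2) → ends 146
mip_level at 146 (size 2, align 2) → ends 148
format at 148 (size 4, align 4) → ends 152
total 152 bytes, alignment 8

152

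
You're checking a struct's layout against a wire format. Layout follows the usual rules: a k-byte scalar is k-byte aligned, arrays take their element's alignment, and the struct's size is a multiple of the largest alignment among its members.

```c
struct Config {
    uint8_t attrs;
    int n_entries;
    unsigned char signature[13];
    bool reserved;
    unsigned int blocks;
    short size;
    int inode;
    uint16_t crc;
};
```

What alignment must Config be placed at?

4

member alignments: attrs=1, n_entries=4, signature=1, reserved=1, blocks=4, size=2, inode=4, crc=2
max = 4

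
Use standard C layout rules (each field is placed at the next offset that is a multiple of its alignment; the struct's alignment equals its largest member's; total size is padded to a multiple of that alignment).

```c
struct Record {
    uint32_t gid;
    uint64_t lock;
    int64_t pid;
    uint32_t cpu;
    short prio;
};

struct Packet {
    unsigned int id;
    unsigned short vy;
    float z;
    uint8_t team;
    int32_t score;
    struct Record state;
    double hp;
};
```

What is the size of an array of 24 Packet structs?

Record: @0: gid [4B, align 4] → 4; +4 pad (align 8); @8: lock [8B, align 8] → 16; @16: pid [8B, align 8] → 24; @24: cpu [4B, align 4] → 28; @28: prio [2B, align 2] → 30; +2 tail pad (align 8); size 32, align 8
@0: id [4B, align 4] → 4
@4: vy [2B, align 2] → 6
+2 pad (align 4)
@8: z [4B, align 4] → 12
@12: team [1B, align 1] → 13
+3 pad (align 4)
@16: score [4B, align 4] → 20
+4 pad (align 8)
@24: state [32B, align 8] → 56
@56: hp [8B, align 8] → 64
size 64, align 8
array of 24: 24 × 64 = 1536

1536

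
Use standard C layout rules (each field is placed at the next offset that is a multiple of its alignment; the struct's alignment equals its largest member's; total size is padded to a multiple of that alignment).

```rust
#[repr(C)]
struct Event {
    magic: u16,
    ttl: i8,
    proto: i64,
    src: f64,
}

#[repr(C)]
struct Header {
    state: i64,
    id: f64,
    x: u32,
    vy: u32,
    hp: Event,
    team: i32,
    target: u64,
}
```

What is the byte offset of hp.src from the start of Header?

40

Event: magic at 0 (size 2, align 2) → ends 2; ttl at 2 (size 1, align 1) → ends 3; pad 5 to align 8 for proto; proto at 8 (size 8, align 8) → ends 16; src at 16 (size 8, align 8) → ends 24; total 24 bytes, alignment 8
state at 0 (size 8, align 8) → ends 8
id at 8 (size 8, align 8) → ends 16
x at 16 (size 4, align 4) → ends 20
vy at 20 (size 4, align 4) → ends 24
hp at 24 (size 24, align 8) → ends 48
within Event: src at 16
24 + 16 = 40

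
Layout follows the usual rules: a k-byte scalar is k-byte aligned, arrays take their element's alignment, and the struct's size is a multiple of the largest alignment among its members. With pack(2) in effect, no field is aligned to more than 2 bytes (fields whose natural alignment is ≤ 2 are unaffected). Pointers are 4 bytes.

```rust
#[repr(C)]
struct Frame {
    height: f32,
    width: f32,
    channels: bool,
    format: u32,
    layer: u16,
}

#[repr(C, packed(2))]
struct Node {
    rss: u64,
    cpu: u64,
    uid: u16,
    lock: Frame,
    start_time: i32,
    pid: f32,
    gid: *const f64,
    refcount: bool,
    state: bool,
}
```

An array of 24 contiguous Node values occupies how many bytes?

1248

Frame: @0: height [4B, align 4] → 4; @4: width [4B, align 4] → 8; @8: channels [1B, align 1] → 9; +3 pad (align 4); @12: format [4B, align 4] → 16; @16: layer [2B, align 2] → 18; +2 tail pad (align 4); size 20, align 4
@0: rss [8B, align 2] → 8
@8: cpu [8B, align 2] → 16
@16: uid [2B, align 2] → 18
@18: lock [20B, align 2] → 38
@38: start_time [4B, align 2] → 42
@42: pid [4B, align 2] → 46
@46: gid [4B, align 2] → 50
@50: refcount [1B, align 1] → 51
@51: state [1B, align 1] → 52
size 52, align 2
array of 24: 24 × 52 = 1248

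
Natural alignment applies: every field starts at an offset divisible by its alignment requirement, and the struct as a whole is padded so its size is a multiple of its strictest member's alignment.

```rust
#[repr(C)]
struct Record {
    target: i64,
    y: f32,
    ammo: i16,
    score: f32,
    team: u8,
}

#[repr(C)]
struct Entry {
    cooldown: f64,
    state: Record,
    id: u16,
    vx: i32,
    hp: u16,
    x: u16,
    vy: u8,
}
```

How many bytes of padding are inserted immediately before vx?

2

Record: @0: target [8B, align 8] → 8; @8: y [4B, align 4] → 12; @12: ammo [2B, align 2] → 14; +2 pad (align 4); @16: score [4B, align 4] → 20; @20: team [1B, align 1] → 21; +3 tail pad (align 8); size 24, align 8
@0: cooldown [8B, align 8] → 8
@8: state [24B, align 8] → 32
@32: id [2B, align 2] → 34
+2 pad (align 4)
@36: vx [4B, align 4] → 40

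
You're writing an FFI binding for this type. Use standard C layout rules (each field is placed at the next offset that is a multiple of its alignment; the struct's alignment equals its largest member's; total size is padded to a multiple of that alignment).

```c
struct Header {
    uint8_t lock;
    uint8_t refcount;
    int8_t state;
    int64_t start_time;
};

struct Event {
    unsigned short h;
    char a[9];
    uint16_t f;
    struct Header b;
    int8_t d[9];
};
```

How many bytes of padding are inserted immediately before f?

Header: lock at 0 (size 1, align 1) → ends 1; refcount at 1 (size 1, align 1) → ends 2; state at 2 (size 1, align 1) → ends 3; pad 5 to align 8 for start_time; start_time at 8 (size 8, align 8) → ends 16; total 16 bytes, alignment 8
h at 0 (size 2, align 2) → ends 2
a at 2 (size 9, align 1) → ends 11
pad 1 to align 2 for f
f at 12 (size 2, align 2) → ends 14

1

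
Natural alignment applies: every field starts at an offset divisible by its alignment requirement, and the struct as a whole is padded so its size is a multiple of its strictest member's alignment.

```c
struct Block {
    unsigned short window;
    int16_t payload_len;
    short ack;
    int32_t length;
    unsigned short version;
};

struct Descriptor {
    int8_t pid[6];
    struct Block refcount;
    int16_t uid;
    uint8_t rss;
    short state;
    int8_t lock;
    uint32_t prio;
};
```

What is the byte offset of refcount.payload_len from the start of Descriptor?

Block: @0: window [2B, align 2] → 2; @2: payload_len [2B, align 2] → 4; @4: ack [2B, align 2] → 6; +2 pad (align 4); @8: length [4B, align 4] → 12; @12: version [2B, align 2] → 14; +2 tail pad (align 4); size 16, align 4
@0: pid [6B, align 1] → 6
+2 pad (align 4)
@8: refcount [16B, align 4] → 24
within Block: payload_len at 2
8 + 2 = 10

10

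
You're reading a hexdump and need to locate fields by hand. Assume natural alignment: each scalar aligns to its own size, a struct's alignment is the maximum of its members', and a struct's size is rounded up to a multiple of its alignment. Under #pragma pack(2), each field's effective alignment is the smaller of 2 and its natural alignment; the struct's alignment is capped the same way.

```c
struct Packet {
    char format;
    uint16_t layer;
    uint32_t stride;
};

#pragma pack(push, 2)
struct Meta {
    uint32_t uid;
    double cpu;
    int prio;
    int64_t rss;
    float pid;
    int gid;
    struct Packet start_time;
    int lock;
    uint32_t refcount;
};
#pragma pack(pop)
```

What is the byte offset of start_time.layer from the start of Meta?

Packet: format at 0 (size 1, align 1) → ends 1; pad 1 to align 2 for layer; layer at 2 (size 2, align 2) → ends 4; stride at 4 (size 4, align 4) → ends 8; total 8 bytes, alignment 4
uid at 0 (size 4, align 2) → ends 4
cpu at 4 (size 8, align 2) → ends 12
prio at 12 (size 4, align 2) → ends 16
rss at 16 (size 8, align 2) → ends 24
pid at 24 (size 4, align 2) → ends 28
gid at 28 (size 4, align 2) → ends 32
start_time at 32 (size 8, align 2) → ends 40
within Packet: layer at 2
32 + 2 = 34

34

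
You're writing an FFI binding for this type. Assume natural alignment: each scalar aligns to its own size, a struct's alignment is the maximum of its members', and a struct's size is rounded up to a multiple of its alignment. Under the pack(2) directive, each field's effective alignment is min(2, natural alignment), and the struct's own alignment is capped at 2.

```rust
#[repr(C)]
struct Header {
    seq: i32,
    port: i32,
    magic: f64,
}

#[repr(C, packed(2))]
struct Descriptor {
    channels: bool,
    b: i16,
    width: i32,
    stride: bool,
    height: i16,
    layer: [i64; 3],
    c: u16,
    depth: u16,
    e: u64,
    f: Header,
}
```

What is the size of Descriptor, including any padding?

Header: seq at 0 (size 4, align 4) → ends 4; port at 4 (size 4, align 4) → ends 8; magic at 8 (size 8, align 8) → ends 16; total 16 bytes, alignment 8
channels at 0 (size 1, align 1) → ends 1
pad 1 to align 2 for b
b at 2 (size 2, align 2) → ends 4
width at 4 (size 4, align 2) → ends 8
stride at 8 (size 1, align 1) → ends 9
pad 1 to align 2 for height
height at 10 (size 2, align 2) → ends 12
layer at 12 (size 24, align 2) → ends 36
c at 36 (size 2, align 2) → ends 38
depth at 38 (size 2, align 2) → ends 40
e at 40 (size 8, align 2) → ends 48
f at 48 (size 16, align 2) → ends 64
total 64 bytes, alignment 2

64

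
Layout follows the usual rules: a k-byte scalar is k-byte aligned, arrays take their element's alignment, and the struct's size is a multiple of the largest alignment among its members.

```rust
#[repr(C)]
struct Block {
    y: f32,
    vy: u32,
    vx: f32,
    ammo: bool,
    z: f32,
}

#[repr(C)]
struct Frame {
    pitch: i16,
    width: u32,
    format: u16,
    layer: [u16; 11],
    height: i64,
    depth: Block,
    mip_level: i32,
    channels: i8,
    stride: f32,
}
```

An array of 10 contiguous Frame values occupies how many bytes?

Block: y at 0 (size 4, align 4) → ends 4; vy at 4 (size 4, align 4) → ends 8; vx at 8 (size 4, align 4) → ends 12; ammo at 12 (size 1, align 1) → ends 13; pad 3 to align 4 for z; z at 16 (size 4, align 4) → ends 20; total 20 bytes, alignment 4
pitch at 0 (size 2, align 2) → ends 2
pad 2 to align 4 for width
width at 4 (size 4, align 4) → ends 8
format at 8 (size 2, align 2) → ends 10
layer at 10 (size 22, align 2) → ends 32
height at 32 (size 8, align 8) → ends 40
depth at 40 (size 20, align 4) → ends 60
mip_level at 60 (size 4, align 4) → ends 64
channels at 64 (size 1, align 1) → ends 65
pad 3 to align 4 for stride
stride at 68 (size 4, align 4) → ends 72
total 72 bytes, alignment 8
array of 10: 10 × 72 = 720

720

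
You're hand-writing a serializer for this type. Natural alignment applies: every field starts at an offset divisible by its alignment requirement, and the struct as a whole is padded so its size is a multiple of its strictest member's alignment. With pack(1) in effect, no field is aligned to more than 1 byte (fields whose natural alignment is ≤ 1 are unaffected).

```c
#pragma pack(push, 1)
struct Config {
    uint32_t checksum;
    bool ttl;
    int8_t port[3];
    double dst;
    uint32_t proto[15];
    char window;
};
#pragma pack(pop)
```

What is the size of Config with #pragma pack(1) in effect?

77

checksum at 0 (size 4, align 1) → ends 4
ttl at 4 (size 1, align 1) → ends 5
port at 5 (size 3, align 1) → ends 8
dst at 8 (size 8, align 1) → ends 16
proto at 16 (size 60, align 1) → ends 76
window at 76 (size 1, align 1) → ends 77
total 77 bytes, alignment 1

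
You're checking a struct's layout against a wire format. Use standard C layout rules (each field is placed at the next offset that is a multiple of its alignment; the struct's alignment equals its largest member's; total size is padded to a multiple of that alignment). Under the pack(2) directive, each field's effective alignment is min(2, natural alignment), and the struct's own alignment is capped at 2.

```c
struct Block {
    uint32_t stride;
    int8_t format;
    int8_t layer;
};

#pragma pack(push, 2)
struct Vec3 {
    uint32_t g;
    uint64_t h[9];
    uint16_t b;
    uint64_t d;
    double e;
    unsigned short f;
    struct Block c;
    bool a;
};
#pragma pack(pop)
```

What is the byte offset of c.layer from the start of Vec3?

101

Block: @0: stride [4B, align 4] → 4; @4: format [1B, align 1] → 5; @5: layer [1B, align 1] → 6; +2 tail pad (align 4); size 8, align 4
@0: g [4B, align 2] → 4
@4: h [72B, align 2] → 76
@76: b [2B, align 2] → 78
@78: d [8B, align 2] → 86
@86: e [8B, align 2] → 94
@94: f [2B, align 2] → 96
@96: c [8B, align 2] → 104
within Block: layer at 5
96 + 5 = 101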